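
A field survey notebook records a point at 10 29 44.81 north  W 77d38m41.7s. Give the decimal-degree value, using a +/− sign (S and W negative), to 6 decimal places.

Lat: 29′ + 44.81″ = 29.74683′; 10 + 29.74683/60 = 10.4957806
N → positive
λ: 77° + 38/60 + 41.7/3600 = 77 + 0.633333 + 0.011583 = 77.6449167
W → negative

10.495781, -77.644917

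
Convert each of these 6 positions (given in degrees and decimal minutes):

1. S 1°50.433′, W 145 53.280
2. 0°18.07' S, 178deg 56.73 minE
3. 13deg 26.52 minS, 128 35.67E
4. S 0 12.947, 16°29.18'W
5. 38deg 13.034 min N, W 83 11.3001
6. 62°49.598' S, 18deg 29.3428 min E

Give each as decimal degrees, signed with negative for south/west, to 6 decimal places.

Point 1:
  φ: 50.433′ = 0.840550°; total 1.8405500
  S → negative
  Lon: 53.28′ = 0.888000°; total 145.8880000
  hemisphere W, so the sign is −
Point 2:
  φ: 18.07′ = 0.301167°; total 0.3011667
  S ⇒ negate
  Lon: 56.73′ = 0.945500°; total 178.9455000
  E ⇒ keep positive
Point 3:
  Lat: 13 + 26.52/60 = 13.4420000
  hemisphere S, so the sign is −
  λ: 128 + 35.67/60 = 128.5945000
  E → positive
Point 4:
  Latitude: 0 + 12.947/60 = 0.2157833
  S ⇒ negate
  Lon: 29.18′ = 0.486333°; total 16.4863333
  W → negative
Point 5:
  φ: 13.034′ = 0.217233°; total 38.2172333
  N ⇒ keep positive
  Longitude: 11.3001′ = 0.188335°; total 83.1883350
  W ⇒ negate
Point 6:
  Lat: 62 + 49.598/60 = 62.8266333
  S → negative
  Longitude: 18 + 29.3428/60 = 18.4890467
  E ⇒ keep positive

1. -1.840550, -145.888000
2. -0.301167, 178.945500
3. -13.442000, 128.594500
4. -0.215783, -16.486333
5. 38.217233, -83.188335
6. -62.826633, 18.489047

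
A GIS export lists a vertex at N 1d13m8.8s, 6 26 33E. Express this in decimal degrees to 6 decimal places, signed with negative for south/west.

1.219111, 6.442500

Latitude: 13′ + 8.8″ = 13.14667′; 1 + 13.14667/60 = 1.2191111
N → positive
λ: 6 + 26/60 + 33/3600 = 6.4425000
E → positive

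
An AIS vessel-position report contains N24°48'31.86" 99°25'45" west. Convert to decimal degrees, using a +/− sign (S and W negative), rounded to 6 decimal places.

Latitude: 24° + 48/60 + 31.86/3600 = 24 + 0.800000 + 0.008850 = 24.8088500
N ⇒ keep positive
Lon: 99 + 25/60 + 45/3600 = 99.4291667
hemisphere W, so the sign is −

24.808850, -99.429167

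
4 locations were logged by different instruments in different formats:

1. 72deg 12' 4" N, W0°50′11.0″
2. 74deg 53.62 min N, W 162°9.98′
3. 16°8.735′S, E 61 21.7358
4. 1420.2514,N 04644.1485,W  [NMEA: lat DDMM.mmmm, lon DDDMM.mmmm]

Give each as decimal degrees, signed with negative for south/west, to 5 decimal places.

Point 1:
  φ: 72 + 12/60 + 4/3600 = 72.201111
  N → positive
  Lon: 0 + 50/60 + 11/3600 = 0.836389
  hemisphere W, so the sign is −
Point 2:
  Latitude: 74 + 53.62/60 = 74.893667
  N ⇒ keep positive
  λ: 162 + 9.98/60 = 162.166333
  W → negative
Point 3:
  Latitude: 8.735′ = 0.145583°; total 16.145583
  S ⇒ negate
  Longitude: 61 + 21.7358/60 = 61.362263
  E ⇒ keep positive
Point 4:
  Latitude: split at 2 digits → 14° and 20.2514′; 14 + 20.2514/60 = 14.337523
  N → positive
  Longitude: degrees = first 3 digits = 46, minutes = 44.1485; 46 + 44.1485/60 = 46.735808
  hemisphere W, so the sign is −

1. 72.20111, -0.83639
2. 74.89367, -162.16633
3. -16.14558, 61.36226
4. 14.33752, -46.73581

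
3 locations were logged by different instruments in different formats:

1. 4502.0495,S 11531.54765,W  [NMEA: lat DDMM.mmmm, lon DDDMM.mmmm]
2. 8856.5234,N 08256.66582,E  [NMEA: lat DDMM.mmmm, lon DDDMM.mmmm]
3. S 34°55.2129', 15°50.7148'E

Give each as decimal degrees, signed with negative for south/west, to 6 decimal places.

Point 1:
  Lat: degrees = first 2 digits = 45, minutes = 2.0495; 45 + 2.0495/60 = 45.0341583
  hemisphere S, so the sign is −
  Longitude: degrees = first 3 digits = 115, minutes = 31.54765; 115 + 31.54765/60 = 115.5257942
  W → negative
Point 2:
  Latitude: degrees = first 2 digits = 88, minutes = 56.5234; 88 + 56.5234/60 = 88.9420567
  N ⇒ keep positive
  λ: split at 3 digits → 082° and 56.66582′; 82 + 56.66582/60 = 82.9444303
  E → positive
Point 3:
  Lat: 55.2129′ = 0.920215°; total 34.9202150
  hemisphere S, so the sign is −
  Lon: 50.7148′ = 0.845247°; total 15.8452467
  E ⇒ keep positive

1. -45.034158, -115.525794
2. 88.942057, 82.944430
3. -34.920215, 15.845247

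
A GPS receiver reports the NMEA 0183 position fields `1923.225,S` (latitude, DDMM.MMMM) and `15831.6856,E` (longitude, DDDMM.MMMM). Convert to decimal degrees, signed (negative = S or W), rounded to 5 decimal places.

-19.38708, 158.52809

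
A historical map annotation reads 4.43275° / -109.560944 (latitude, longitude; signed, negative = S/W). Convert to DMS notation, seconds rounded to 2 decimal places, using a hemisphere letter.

4°25′57.90″ N, 109°33′39.40″ W

Latitude: 0.432750 × 60 = 25.96500′ → 25′, remainder × 60 = 57.9000″
Longitude is negative → W; |value| = 109.560944
Longitude: 0.560944 × 60 = 33.65664′ → 33′, remainder × 60 = 39.3984″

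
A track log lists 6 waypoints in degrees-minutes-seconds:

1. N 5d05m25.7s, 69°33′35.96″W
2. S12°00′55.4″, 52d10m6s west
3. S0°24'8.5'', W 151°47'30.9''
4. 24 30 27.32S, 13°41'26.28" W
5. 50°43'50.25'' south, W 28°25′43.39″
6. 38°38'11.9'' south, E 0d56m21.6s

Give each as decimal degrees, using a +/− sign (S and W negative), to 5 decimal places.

Point 1:
  Lat: 5 + 5/60 + 25.7/3600 = 5.090472
  N ⇒ keep positive
  Lon: 69° + 33/60 + 35.96/3600 = 69 + 0.550000 + 0.009989 = 69.559989
  hemisphere W, so the sign is −
Point 2:
  Latitude: 0′ + 55.4″ = 0.92333′; 12 + 0.92333/60 = 12.015389
  S → negative
  Longitude: 52 + 10/60 + 6/3600 = 52.168333
  W → negative
Point 3:
  Lat: 0° + 24/60 + 8.5/3600 = 0 + 0.400000 + 0.002361 = 0.402361
  S → negative
  Lon: 151° + 47/60 + 30.9/3600 = 151 + 0.783333 + 0.008583 = 151.791917
  hemisphere W, so the sign is −
Point 4:
  φ: 24 + 30/60 + 27.32/3600 = 24.507589
  hemisphere S, so the sign is −
  Longitude: 41′ + 26.28″ = 41.43800′; 13 + 41.43800/60 = 13.690633
  W → negative
Point 5:
  φ: 43′ + 50.25″ = 43.83750′; 50 + 43.83750/60 = 50.730625
  hemisphere S, so the sign is −
  Longitude: 28 + 25/60 + 43.39/3600 = 28.428719
  hemisphere W, so the sign is −
Point 6:
  Latitude: 38° + 38/60 + 11.9/3600 = 38 + 0.633333 + 0.003306 = 38.636639
  S → negative
  λ: 0 + 56/60 + 21.6/3600 = 0.939333
  E ⇒ keep positive

1. 5.09047, -69.55999
2. -12.01539, -52.16833
3. -0.40236, -151.79192
4. -24.50759, -13.69063
5. -50.73063, -28.42872
6. -38.63664, 0.93933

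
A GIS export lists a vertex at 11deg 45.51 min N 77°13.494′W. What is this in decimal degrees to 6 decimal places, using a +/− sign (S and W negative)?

11.758500, -77.224900

Lat: 45.51′ = 0.758500°; total 11.7585000
N ⇒ keep positive
Longitude: 77 + 13.494/60 = 77.2249000
W ⇒ negate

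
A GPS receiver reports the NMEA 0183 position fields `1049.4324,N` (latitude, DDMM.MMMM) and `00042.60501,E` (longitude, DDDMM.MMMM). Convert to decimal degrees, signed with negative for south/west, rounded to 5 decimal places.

10.82387, 0.71008

Latitude: degrees = first 2 digits = 10, minutes = 49.4324; 10 + 49.4324/60 = 10.823873
N → positive
Longitude: split at 3 digits → 000° and 42.60501′; 0 + 42.60501/60 = 0.710084
E ⇒ keep positive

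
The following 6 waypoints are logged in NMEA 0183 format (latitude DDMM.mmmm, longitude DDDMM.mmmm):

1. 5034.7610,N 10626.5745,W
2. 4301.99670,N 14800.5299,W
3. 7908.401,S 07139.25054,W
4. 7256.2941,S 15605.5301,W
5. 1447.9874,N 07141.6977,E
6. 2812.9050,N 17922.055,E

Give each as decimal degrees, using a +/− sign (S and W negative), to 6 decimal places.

Point 1:
  φ: degrees = first 2 digits = 50, minutes = 34.761; 50 + 34.761/60 = 50.5793500
  N ⇒ keep positive
  λ: split at 3 digits → 106° and 26.5745′; 106 + 26.5745/60 = 106.4429083
  hemisphere W, so the sign is −
Point 2:
  Lat: degrees = first 2 digits = 43, minutes = 1.9967; 43 + 1.9967/60 = 43.0332783
  N → positive
  Lon: degrees = first 3 digits = 148, minutes = 0.5299; 148 + 0.5299/60 = 148.0088317
  W ⇒ negate
Point 3:
  Latitude: split at 2 digits → 79° and 8.401′; 79 + 8.401/60 = 79.1400167
  hemisphere S, so the sign is −
  Lon: degrees = first 3 digits = 71, minutes = 39.25054; 71 + 39.25054/60 = 71.6541757
  hemisphere W, so the sign is −
Point 4:
  φ: split at 2 digits → 72° and 56.2941′; 72 + 56.2941/60 = 72.9382350
  S ⇒ negate
  Longitude: split at 3 digits → 156° and 5.5301′; 156 + 5.5301/60 = 156.0921683
  W ⇒ negate
Point 5:
  Latitude: degrees = first 2 digits = 14, minutes = 47.9874; 14 + 47.9874/60 = 14.7997900
  N → positive
  Longitude: degrees = first 3 digits = 71, minutes = 41.6977; 71 + 41.6977/60 = 71.6949617
  E ⇒ keep positive
Point 6:
  Latitude: split at 2 digits → 28° and 12.905′; 28 + 12.905/60 = 28.2150833
  N ⇒ keep positive
  Longitude: split at 3 digits → 179° and 22.055′; 179 + 22.055/60 = 179.3675833
  E → positive

1. 50.579350, -106.442908
2. 43.033278, -148.008832
3. -79.140017, -71.654176
4. -72.938235, -156.092168
5. 14.799790, 71.694962
6. 28.215083, 179.367583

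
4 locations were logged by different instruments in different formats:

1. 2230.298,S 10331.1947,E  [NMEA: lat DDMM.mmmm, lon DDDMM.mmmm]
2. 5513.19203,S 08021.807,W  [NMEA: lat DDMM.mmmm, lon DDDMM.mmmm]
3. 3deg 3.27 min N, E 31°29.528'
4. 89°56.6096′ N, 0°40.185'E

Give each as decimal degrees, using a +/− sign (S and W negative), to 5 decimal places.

1. -22.50497, 103.51991
2. -55.21987, -80.36345
3. 3.05450, 31.49213
4. 89.94349, 0.66975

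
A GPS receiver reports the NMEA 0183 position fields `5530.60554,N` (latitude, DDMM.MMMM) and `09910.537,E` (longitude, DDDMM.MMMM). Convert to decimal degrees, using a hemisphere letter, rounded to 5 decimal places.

Latitude: degrees = first 2 digits = 55, minutes = 30.60554; 55 + 30.60554/60 = 55.510092
Longitude: split at 3 digits → 099° and 10.537′; 99 + 10.537/60 = 99.175617

55.51009° N, 99.17562° E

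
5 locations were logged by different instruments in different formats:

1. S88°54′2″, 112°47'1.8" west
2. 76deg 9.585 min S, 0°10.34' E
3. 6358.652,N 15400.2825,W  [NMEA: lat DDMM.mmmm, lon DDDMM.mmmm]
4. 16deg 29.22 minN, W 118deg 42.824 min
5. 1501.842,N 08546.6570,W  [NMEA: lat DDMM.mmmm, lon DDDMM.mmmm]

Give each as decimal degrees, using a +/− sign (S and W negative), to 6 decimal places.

Point 1:
  Lat: 88° + 54/60 + 2/3600 = 88 + 0.900000 + 0.000556 = 88.9005556
  hemisphere S, so the sign is −
  Lon: 112 + 47/60 + 1.8/3600 = 112.7838333
  W → negative
Point 2:
  φ: 76 + 9.585/60 = 76.1597500
  hemisphere S, so the sign is −
  λ: 10.34′ = 0.172333°; total 0.1723333
  E ⇒ keep positive
Point 3:
  Lat: degrees = first 2 digits = 63, minutes = 58.652; 63 + 58.652/60 = 63.9775333
  N → positive
  Longitude: split at 3 digits → 154° and 0.2825′; 154 + 0.2825/60 = 154.0047083
  hemisphere W, so the sign is −
Point 4:
  Lat: 29.22′ = 0.487000°; total 16.4870000
  N → positive
  Longitude: 42.824′ = 0.713733°; total 118.7137333
  W ⇒ negate
Point 5:
  φ: degrees = first 2 digits = 15, minutes = 1.842; 15 + 1.842/60 = 15.0307000
  N ⇒ keep positive
  λ: degrees = first 3 digits = 85, minutes = 46.657; 85 + 46.657/60 = 85.7776167
  W ⇒ negate

1. -88.900556, -112.783833
2. -76.159750, 0.172333
3. 63.977533, -154.004708
4. 16.487000, -118.713733
5. 15.030700, -85.777617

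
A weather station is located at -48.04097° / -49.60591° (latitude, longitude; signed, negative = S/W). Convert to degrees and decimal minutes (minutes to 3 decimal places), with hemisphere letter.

48° 2.458′ S, 49° 36.355′ W

Latitude is negative → S; |value| = 48.040970
Lat: 48° + 0.040970 × 60 = 48° 2.45820′
Longitude is negative → W; |value| = 49.605910
Longitude: fractional part 0.605910 → 36.35460 minutes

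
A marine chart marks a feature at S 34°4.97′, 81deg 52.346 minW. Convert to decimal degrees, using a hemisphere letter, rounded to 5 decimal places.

Latitude: 4.97′ = 0.082833°; total 34.082833
λ: 52.346′ = 0.872433°; total 81.872433

34.08283° S, 81.87243° W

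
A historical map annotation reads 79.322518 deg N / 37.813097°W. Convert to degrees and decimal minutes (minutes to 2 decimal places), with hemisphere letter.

79° 19.35′ N, 37° 48.79′ W

φ: minutes = (79.322518 − 79) × 60 = 19.3511
λ: fractional part 0.813097 → 48.7858 minutes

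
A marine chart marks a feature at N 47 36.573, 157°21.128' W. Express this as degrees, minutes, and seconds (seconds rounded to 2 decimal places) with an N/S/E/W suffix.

47°36′34.38″ N, 157°21′7.68″ W

Latitude: fractional minutes 0.57300 × 60 = 34.3800″
λ: 21.12800′ → 21′ and 0.12800 × 60 = 7.6800″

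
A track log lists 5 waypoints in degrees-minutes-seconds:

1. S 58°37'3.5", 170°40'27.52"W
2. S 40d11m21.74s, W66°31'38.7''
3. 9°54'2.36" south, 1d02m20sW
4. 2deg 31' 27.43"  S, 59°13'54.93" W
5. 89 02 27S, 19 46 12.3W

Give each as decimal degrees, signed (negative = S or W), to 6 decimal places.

1. -58.617639, -170.674311
2. -40.189372, -66.527417
3. -9.900656, -1.038889
4. -2.524286, -59.231925
5. -89.040833, -19.770083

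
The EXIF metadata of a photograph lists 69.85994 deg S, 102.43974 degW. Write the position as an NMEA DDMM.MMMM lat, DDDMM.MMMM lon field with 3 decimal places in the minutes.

6951.596,S / 10226.384,W

Lat: 69° + 0.859940 × 60 = 69° 51.59640′
Longitude: minutes = (102.439740 − 102) × 60 = 26.38440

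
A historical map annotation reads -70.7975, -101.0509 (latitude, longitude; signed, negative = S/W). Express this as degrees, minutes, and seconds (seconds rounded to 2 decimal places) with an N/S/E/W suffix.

Latitude is negative → S; |value| = 70.797500
φ: 0.797500 × 60 = 47.85000′ → 47′, remainder × 60 = 51.0000″
Longitude is negative → W; |value| = 101.050900
Longitude: whole degrees 101; 3.05400′ → 3′ and 3.2400″

70°47′51.00″ S, 101°03′3.24″ W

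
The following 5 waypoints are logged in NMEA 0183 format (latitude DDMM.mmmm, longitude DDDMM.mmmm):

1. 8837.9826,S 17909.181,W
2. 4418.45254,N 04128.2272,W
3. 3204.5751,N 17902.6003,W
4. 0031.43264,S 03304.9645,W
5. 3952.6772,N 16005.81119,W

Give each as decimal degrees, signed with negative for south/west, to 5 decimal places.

Point 1:
  Latitude: degrees = first 2 digits = 88, minutes = 37.9826; 88 + 37.9826/60 = 88.633043
  hemisphere S, so the sign is −
  λ: split at 3 digits → 179° and 9.181′; 179 + 9.181/60 = 179.153017
  W ⇒ negate
Point 2:
  φ: split at 2 digits → 44° and 18.45254′; 44 + 18.45254/60 = 44.307542
  N → positive
  λ: degrees = first 3 digits = 41, minutes = 28.2272; 41 + 28.2272/60 = 41.470453
  W → negative
Point 3:
  Lat: degrees = first 2 digits = 32, minutes = 4.5751; 32 + 4.5751/60 = 32.076252
  N → positive
  Longitude: split at 3 digits → 179° and 2.6003′; 179 + 2.6003/60 = 179.043338
  W → negative
Point 4:
  Latitude: degrees = first 2 digits = 0, minutes = 31.43264; 0 + 31.43264/60 = 0.523877
  S ⇒ negate
  Lon: degrees = first 3 digits = 33, minutes = 4.9645; 33 + 4.9645/60 = 33.082742
  hemisphere W, so the sign is −
Point 5:
  Lat: split at 2 digits → 39° and 52.6772′; 39 + 52.6772/60 = 39.877953
  N ⇒ keep positive
  λ: degrees = first 3 digits = 160, minutes = 5.81119; 160 + 5.81119/60 = 160.096853
  hemisphere W, so the sign is −

1. -88.63304, -179.15302
2. 44.30754, -41.47045
3. 32.07625, -179.04334
4. -0.52388, -33.08274
5. 39.87795, -160.09685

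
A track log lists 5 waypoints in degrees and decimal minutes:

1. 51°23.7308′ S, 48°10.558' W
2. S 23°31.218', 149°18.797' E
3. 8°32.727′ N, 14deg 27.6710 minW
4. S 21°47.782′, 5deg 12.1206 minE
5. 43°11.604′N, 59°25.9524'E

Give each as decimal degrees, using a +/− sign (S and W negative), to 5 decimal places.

1. -51.39551, -48.17597
2. -23.52030, 149.31328
3. 8.54545, -14.46118
4. -21.79637, 5.20201
5. 43.19340, 59.43254

Point 1:
  φ: 23.7308′ = 0.395513°; total 51.395513
  hemisphere S, so the sign is −
  Longitude: 48 + 10.558/60 = 48.175967
  W → negative
Point 2:
  Lat: 23 + 31.218/60 = 23.520300
  S ⇒ negate
  λ: 18.797′ = 0.313283°; total 149.313283
  E ⇒ keep positive
Point 3:
  Lat: 8 + 32.727/60 = 8.545450
  N → positive
  Lon: 14 + 27.671/60 = 14.461183
  W ⇒ negate
Point 4:
  φ: 47.782′ = 0.796367°; total 21.796367
  hemisphere S, so the sign is −
  Longitude: 5 + 12.1206/60 = 5.202010
  E ⇒ keep positive
Point 5:
  Latitude: 43 + 11.604/60 = 43.193400
  N → positive
  Longitude: 59 + 25.9524/60 = 59.432540
  E ⇒ keep positive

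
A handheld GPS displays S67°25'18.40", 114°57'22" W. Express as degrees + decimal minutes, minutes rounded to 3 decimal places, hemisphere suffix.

67° 25.307′ S, 114° 57.367′ W

φ: 25 + 18.4/60 = 25.30667′
λ: seconds/60 = 0.36667; minutes = 57 + 0.36667 = 57.36667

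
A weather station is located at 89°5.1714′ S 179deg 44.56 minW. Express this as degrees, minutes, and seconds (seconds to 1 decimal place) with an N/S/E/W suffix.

89°05′10.3″ S, 179°44′33.6″ W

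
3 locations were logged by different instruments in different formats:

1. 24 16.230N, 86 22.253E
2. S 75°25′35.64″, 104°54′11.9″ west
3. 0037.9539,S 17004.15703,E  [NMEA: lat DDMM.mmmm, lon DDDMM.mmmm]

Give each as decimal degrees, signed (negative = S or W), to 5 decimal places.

1. 24.27050, 86.37088
2. -75.42657, -104.90331
3. -0.63257, 170.06928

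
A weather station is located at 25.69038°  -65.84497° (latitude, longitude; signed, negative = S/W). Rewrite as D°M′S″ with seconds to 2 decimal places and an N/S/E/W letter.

Lat: 0.690380° → 41.42280′; 0.42280 × 60 = 25.3680″
Longitude is negative → W; |value| = 65.844970
λ: 0.844970 × 60 = 50.69820′ → 50′, remainder × 60 = 41.8920″

25°41′25.37″ N, 65°50′41.89″ W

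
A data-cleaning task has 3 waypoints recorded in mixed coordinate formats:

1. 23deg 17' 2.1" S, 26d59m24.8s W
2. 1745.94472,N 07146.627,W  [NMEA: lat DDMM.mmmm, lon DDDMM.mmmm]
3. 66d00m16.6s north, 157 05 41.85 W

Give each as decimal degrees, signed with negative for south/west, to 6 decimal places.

1. -23.283917, -26.990222
2. 17.765745, -71.777117
3. 66.004611, -157.094958

Point 1:
  φ: 23° + 17/60 + 2.1/3600 = 23 + 0.283333 + 0.000583 = 23.2839167
  hemisphere S, so the sign is −
  Longitude: 26° + 59/60 + 24.8/3600 = 26 + 0.983333 + 0.006889 = 26.9902222
  hemisphere W, so the sign is −
Point 2:
  φ: degrees = first 2 digits = 17, minutes = 45.94472; 17 + 45.94472/60 = 17.7657453
  N → positive
  λ: degrees = first 3 digits = 71, minutes = 46.627; 71 + 46.627/60 = 71.7771167
  hemisphere W, so the sign is −
Point 3:
  Lat: 0′ + 16.6″ = 0.27667′; 66 + 0.27667/60 = 66.0046111
  N ⇒ keep positive
  Lon: 5′ + 41.85″ = 5.69750′; 157 + 5.69750/60 = 157.0949583
  W ⇒ negate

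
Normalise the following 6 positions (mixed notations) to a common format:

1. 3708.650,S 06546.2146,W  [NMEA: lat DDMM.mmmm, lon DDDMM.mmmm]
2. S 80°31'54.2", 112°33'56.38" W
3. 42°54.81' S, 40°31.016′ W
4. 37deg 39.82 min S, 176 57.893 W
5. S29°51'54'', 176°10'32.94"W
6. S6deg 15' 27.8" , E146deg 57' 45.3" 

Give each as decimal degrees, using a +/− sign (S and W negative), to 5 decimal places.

Point 1:
  Latitude: degrees = first 2 digits = 37, minutes = 8.65; 37 + 8.65/60 = 37.144167
  hemisphere S, so the sign is −
  Longitude: split at 3 digits → 065° and 46.2146′; 65 + 46.2146/60 = 65.770243
  W ⇒ negate
Point 2:
  Lat: 31′ + 54.2″ = 31.90333′; 80 + 31.90333/60 = 80.531722
  S → negative
  λ: 112 + 33/60 + 56.38/3600 = 112.565661
  hemisphere W, so the sign is −
Point 3:
  Lat: 54.81′ = 0.913500°; total 42.913500
  hemisphere S, so the sign is −
  Longitude: 40 + 31.016/60 = 40.516933
  W ⇒ negate
Point 4:
  Lat: 39.82′ = 0.663667°; total 37.663667
  S → negative
  λ: 176 + 57.893/60 = 176.964883
  W → negative
Point 5:
  Latitude: 29° + 51/60 + 54/3600 = 29 + 0.850000 + 0.015000 = 29.865000
  S ⇒ negate
  λ: 10′ + 32.94″ = 10.54900′; 176 + 10.54900/60 = 176.175817
  hemisphere W, so the sign is −
Point 6:
  Latitude: 6° + 15/60 + 27.8/3600 = 6 + 0.250000 + 0.007722 = 6.257722
  S ⇒ negate
  Longitude: 57′ + 45.3″ = 57.75500′; 146 + 57.75500/60 = 146.962583
  E → positive

1. -37.14417, -65.77024
2. -80.53172, -112.56566
3. -42.91350, -40.51693
4. -37.66367, -176.96488
5. -29.86500, -176.17582
6. -6.25772, 146.96258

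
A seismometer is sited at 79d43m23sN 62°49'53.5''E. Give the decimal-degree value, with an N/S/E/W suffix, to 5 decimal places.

79.72306° N, 62.83153° E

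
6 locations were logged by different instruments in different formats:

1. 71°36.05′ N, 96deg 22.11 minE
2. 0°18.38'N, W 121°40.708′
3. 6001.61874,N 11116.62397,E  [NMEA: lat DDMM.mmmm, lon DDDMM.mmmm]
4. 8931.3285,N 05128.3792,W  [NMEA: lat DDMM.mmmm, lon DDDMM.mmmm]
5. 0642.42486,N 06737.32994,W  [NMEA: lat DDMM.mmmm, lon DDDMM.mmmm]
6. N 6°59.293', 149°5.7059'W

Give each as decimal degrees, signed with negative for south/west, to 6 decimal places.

Point 1:
  Lat: 71 + 36.05/60 = 71.6008333
  N ⇒ keep positive
  Longitude: 96 + 22.11/60 = 96.3685000
  E → positive
Point 2:
  Lat: 0 + 18.38/60 = 0.3063333
  N → positive
  λ: 40.708′ = 0.678467°; total 121.6784667
  W → negative
Point 3:
  φ: degrees = first 2 digits = 60, minutes = 1.61874; 60 + 1.61874/60 = 60.0269790
  N → positive
  λ: degrees = first 3 digits = 111, minutes = 16.62397; 111 + 16.62397/60 = 111.2770662
  E ⇒ keep positive
Point 4:
  φ: split at 2 digits → 89° and 31.3285′; 89 + 31.3285/60 = 89.5221417
  N ⇒ keep positive
  Longitude: degrees = first 3 digits = 51, minutes = 28.3792; 51 + 28.3792/60 = 51.4729867
  W ⇒ negate
Point 5:
  Lat: degrees = first 2 digits = 6, minutes = 42.42486; 6 + 42.42486/60 = 6.7070810
  N ⇒ keep positive
  Lon: degrees = first 3 digits = 67, minutes = 37.32994; 67 + 37.32994/60 = 67.6221657
  W → negative
Point 6:
  Lat: 59.293′ = 0.988217°; total 6.9882167
  N ⇒ keep positive
  Longitude: 5.7059′ = 0.095098°; total 149.0950983
  W → negative

1. 71.600833, 96.368500
2. 0.306333, -121.678467
3. 60.026979, 111.277066
4. 89.522142, -51.472987
5. 6.707081, -67.622166
6. 6.988217, -149.095098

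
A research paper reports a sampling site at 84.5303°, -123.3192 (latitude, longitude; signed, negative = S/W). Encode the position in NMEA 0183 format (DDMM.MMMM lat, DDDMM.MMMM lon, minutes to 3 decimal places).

φ: fractional part 0.530300 → 31.81800 minutes
Longitude is negative → W; |value| = 123.319200
Lon: minutes = (123.319200 − 123) × 60 = 19.15200

8431.818,N / 12319.152,W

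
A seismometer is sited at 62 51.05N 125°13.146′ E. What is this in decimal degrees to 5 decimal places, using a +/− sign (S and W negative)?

62.85083, 125.21910

φ: 51.05′ = 0.850833°; total 62.850833
N → positive
λ: 125 + 13.146/60 = 125.219100
E ⇒ keep positive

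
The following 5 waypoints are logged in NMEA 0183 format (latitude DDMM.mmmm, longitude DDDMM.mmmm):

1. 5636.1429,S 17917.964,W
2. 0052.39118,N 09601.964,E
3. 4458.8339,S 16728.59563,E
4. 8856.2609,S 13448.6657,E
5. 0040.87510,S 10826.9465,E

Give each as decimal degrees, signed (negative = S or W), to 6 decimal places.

1. -56.602382, -179.299400
2. 0.873186, 96.032733
3. -44.980565, 167.476594
4. -88.937682, 134.811095
5. -0.681252, 108.449108

Point 1:
  φ: split at 2 digits → 56° and 36.1429′; 56 + 36.1429/60 = 56.6023817
  S → negative
  Longitude: degrees = first 3 digits = 179, minutes = 17.964; 179 + 17.964/60 = 179.2994000
  W → negative
Point 2:
  φ: split at 2 digits → 00° and 52.39118′; 0 + 52.39118/60 = 0.8731863
  N → positive
  Lon: degrees = first 3 digits = 96, minutes = 1.964; 96 + 1.964/60 = 96.0327333
  E ⇒ keep positive
Point 3:
  φ: degrees = first 2 digits = 44, minutes = 58.8339; 44 + 58.8339/60 = 44.9805650
  S → negative
  Longitude: split at 3 digits → 167° and 28.59563′; 167 + 28.59563/60 = 167.4765938
  E ⇒ keep positive
Point 4:
  Latitude: split at 2 digits → 88° and 56.2609′; 88 + 56.2609/60 = 88.9376817
  S ⇒ negate
  Lon: degrees = first 3 digits = 134, minutes = 48.6657; 134 + 48.6657/60 = 134.8110950
  E → positive
Point 5:
  Latitude: split at 2 digits → 00° and 40.8751′; 0 + 40.8751/60 = 0.6812517
  S → negative
  Longitude: split at 3 digits → 108° and 26.9465′; 108 + 26.9465/60 = 108.4491083
  E → positive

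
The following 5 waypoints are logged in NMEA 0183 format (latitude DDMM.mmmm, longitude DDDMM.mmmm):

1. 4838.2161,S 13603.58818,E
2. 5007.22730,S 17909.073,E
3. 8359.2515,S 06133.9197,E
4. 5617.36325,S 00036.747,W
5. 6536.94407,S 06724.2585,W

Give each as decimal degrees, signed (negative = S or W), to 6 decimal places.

Point 1:
  Lat: split at 2 digits → 48° and 38.2161′; 48 + 38.2161/60 = 48.6369350
  hemisphere S, so the sign is −
  Lon: split at 3 digits → 136° and 3.58818′; 136 + 3.58818/60 = 136.0598030
  E ⇒ keep positive
Point 2:
  Lat: split at 2 digits → 50° and 7.2273′; 50 + 7.2273/60 = 50.1204550
  S ⇒ negate
  Longitude: degrees = first 3 digits = 179, minutes = 9.073; 179 + 9.073/60 = 179.1512167
  E → positive
Point 3:
  Latitude: split at 2 digits → 83° and 59.2515′; 83 + 59.2515/60 = 83.9875250
  S ⇒ negate
  λ: split at 3 digits → 061° and 33.9197′; 61 + 33.9197/60 = 61.5653283
  E → positive
Point 4:
  φ: degrees = first 2 digits = 56, minutes = 17.36325; 56 + 17.36325/60 = 56.2893875
  hemisphere S, so the sign is −
  λ: degrees = first 3 digits = 0, minutes = 36.747; 0 + 36.747/60 = 0.6124500
  W ⇒ negate
Point 5:
  Latitude: split at 2 digits → 65° and 36.94407′; 65 + 36.94407/60 = 65.6157345
  S → negative
  Lon: degrees = first 3 digits = 67, minutes = 24.2585; 67 + 24.2585/60 = 67.4043083
  W ⇒ negate

1. -48.636935, 136.059803
2. -50.120455, 179.151217
3. -83.987525, 61.565328
4. -56.289388, -0.612450
5. -65.615735, -67.404308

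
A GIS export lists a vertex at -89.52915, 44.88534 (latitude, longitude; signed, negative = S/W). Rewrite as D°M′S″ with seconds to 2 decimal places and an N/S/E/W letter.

Latitude is negative → S; |value| = 89.529150
φ: 0.529150 × 60 = 31.74900′ → 31′, remainder × 60 = 44.9400″
Longitude: 0.885340° → 53.12040′; 0.12040 × 60 = 7.2240″

89°31′44.94″ S, 44°53′7.22″ E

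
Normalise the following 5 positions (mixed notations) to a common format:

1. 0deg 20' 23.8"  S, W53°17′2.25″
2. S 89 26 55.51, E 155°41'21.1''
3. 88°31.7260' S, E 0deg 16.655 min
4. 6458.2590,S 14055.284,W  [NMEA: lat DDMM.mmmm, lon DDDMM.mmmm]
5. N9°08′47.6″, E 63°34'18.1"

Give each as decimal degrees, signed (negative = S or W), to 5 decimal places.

1. -0.33994, -53.28396
2. -89.44875, 155.68919
3. -88.52877, 0.27758
4. -64.97098, -140.92140
5. 9.14656, 63.57169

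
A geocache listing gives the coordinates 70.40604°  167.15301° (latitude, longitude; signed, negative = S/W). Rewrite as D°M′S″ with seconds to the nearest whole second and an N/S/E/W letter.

Lat: 0.406040 × 60 = 24.36240′ → 24′, remainder × 60 = 21.74″
Lon: whole degrees 167; 9.18060′ → 9′ and 10.84″

70°24′22″ N, 167°09′11″ E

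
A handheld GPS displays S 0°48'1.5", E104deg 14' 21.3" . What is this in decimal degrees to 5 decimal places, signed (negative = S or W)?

φ: 0° + 48/60 + 1.5/3600 = 0 + 0.800000 + 0.000417 = 0.800417
S → negative
Longitude: 14′ + 21.3″ = 14.35500′; 104 + 14.35500/60 = 104.239250
E ⇒ keep positive

-0.80042, 104.23925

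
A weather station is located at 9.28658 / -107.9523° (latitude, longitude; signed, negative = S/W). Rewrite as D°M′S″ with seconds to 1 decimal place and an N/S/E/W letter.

φ: 0.286580° → 17.19480′; 0.19480 × 60 = 11.688″
Longitude is negative → W; |value| = 107.952300
Longitude: 0.952300 × 60 = 57.13800′ → 57′, remainder × 60 = 8.280″

9°17′11.7″ N, 107°57′8.3″ W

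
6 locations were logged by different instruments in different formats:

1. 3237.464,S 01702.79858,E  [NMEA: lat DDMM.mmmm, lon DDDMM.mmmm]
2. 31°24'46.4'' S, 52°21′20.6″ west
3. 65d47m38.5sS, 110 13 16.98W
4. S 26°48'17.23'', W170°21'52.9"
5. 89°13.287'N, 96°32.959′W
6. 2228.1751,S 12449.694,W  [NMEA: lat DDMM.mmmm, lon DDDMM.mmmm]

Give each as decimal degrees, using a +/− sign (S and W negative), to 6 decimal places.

Point 1:
  Latitude: degrees = first 2 digits = 32, minutes = 37.464; 32 + 37.464/60 = 32.6244000
  S → negative
  Lon: split at 3 digits → 017° and 2.79858′; 17 + 2.79858/60 = 17.0466430
  E ⇒ keep positive
Point 2:
  Lat: 31° + 24/60 + 46.4/3600 = 31 + 0.400000 + 0.012889 = 31.4128889
  S ⇒ negate
  Longitude: 52° + 21/60 + 20.6/3600 = 52 + 0.350000 + 0.005722 = 52.3557222
  W → negative
Point 3:
  Latitude: 65 + 47/60 + 38.5/3600 = 65.7940278
  hemisphere S, so the sign is −
  λ: 13′ + 16.98″ = 13.28300′; 110 + 13.28300/60 = 110.2213833
  W → negative
Point 4:
  φ: 26 + 48/60 + 17.23/3600 = 26.8047861
  S → negative
  λ: 170° + 21/60 + 52.9/3600 = 170 + 0.350000 + 0.014694 = 170.3646944
  W → negative
Point 5:
  Lat: 89 + 13.287/60 = 89.2214500
  N → positive
  λ: 32.959′ = 0.549317°; total 96.5493167
  hemisphere W, so the sign is −
Point 6:
  Latitude: degrees = first 2 digits = 22, minutes = 28.1751; 22 + 28.1751/60 = 22.4695850
  S → negative
  Longitude: split at 3 digits → 124° and 49.694′; 124 + 49.694/60 = 124.8282333
  W ⇒ negate

1. -32.624400, 17.046643
2. -31.412889, -52.355722
3. -65.794028, -110.221383
4. -26.804786, -170.364694
5. 89.221450, -96.549317
6. -22.469585, -124.828233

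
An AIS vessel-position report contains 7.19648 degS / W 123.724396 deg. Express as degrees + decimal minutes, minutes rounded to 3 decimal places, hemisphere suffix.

7° 11.789′ S, 123° 43.464′ W

φ: minutes = (7.196480 − 7) × 60 = 11.78880
λ: fractional part 0.724396 → 43.46376 minutes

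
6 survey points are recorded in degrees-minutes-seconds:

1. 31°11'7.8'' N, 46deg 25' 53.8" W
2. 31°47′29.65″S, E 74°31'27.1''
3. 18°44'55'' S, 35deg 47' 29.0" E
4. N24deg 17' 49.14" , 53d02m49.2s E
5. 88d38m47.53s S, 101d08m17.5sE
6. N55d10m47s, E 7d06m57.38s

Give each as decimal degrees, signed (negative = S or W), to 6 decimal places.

Point 1:
  Latitude: 11′ + 7.8″ = 11.13000′; 31 + 11.13000/60 = 31.1855000
  N → positive
  λ: 46 + 25/60 + 53.8/3600 = 46.4316111
  W ⇒ negate
Point 2:
  φ: 31° + 47/60 + 29.65/3600 = 31 + 0.783333 + 0.008236 = 31.7915694
  S → negative
  Longitude: 74° + 31/60 + 27.1/3600 = 74 + 0.516667 + 0.007528 = 74.5241944
  E → positive
Point 3:
  Latitude: 44′ + 55″ = 44.91667′; 18 + 44.91667/60 = 18.7486111
  S → negative
  Longitude: 35 + 47/60 + 29/3600 = 35.7913889
  E ⇒ keep positive
Point 4:
  φ: 24° + 17/60 + 49.14/3600 = 24 + 0.283333 + 0.013650 = 24.2969833
  N → positive
  λ: 53 + 2/60 + 49.2/3600 = 53.0470000
  E ⇒ keep positive
Point 5:
  Lat: 88 + 38/60 + 47.53/3600 = 88.6465361
  hemisphere S, so the sign is −
  Longitude: 8′ + 17.5″ = 8.29167′; 101 + 8.29167/60 = 101.1381944
  E → positive
Point 6:
  φ: 55 + 10/60 + 47/3600 = 55.1797222
  N → positive
  λ: 6′ + 57.38″ = 6.95633′; 7 + 6.95633/60 = 7.1159389
  E → positive

1. 31.185500, -46.431611
2. -31.791569, 74.524194
3. -18.748611, 35.791389
4. 24.296983, 53.047000
5. -88.646536, 101.138194
6. 55.179722, 7.115939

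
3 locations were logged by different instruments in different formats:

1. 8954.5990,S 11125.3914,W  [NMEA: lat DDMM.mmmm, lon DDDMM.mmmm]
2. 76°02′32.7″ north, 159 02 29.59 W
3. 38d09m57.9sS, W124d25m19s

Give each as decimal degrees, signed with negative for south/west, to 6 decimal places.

1. -89.909983, -111.423190
2. 76.042417, -159.041553
3. -38.166083, -124.421944

Point 1:
  Latitude: degrees = first 2 digits = 89, minutes = 54.599; 89 + 54.599/60 = 89.9099833
  hemisphere S, so the sign is −
  Longitude: degrees = first 3 digits = 111, minutes = 25.3914; 111 + 25.3914/60 = 111.4231900
  W ⇒ negate
Point 2:
  Lat: 76° + 2/60 + 32.7/3600 = 76 + 0.033333 + 0.009083 = 76.0424167
  N → positive
  λ: 159 + 2/60 + 29.59/3600 = 159.0415528
  W → negative
Point 3:
  Latitude: 38° + 9/60 + 57.9/3600 = 38 + 0.150000 + 0.016083 = 38.1660833
  S ⇒ negate
  Lon: 124 + 25/60 + 19/3600 = 124.4219444
  W ⇒ negate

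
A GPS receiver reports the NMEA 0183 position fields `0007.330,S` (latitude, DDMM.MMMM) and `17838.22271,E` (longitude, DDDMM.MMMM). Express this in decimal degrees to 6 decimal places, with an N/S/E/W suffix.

0.122167° S, 178.637045° E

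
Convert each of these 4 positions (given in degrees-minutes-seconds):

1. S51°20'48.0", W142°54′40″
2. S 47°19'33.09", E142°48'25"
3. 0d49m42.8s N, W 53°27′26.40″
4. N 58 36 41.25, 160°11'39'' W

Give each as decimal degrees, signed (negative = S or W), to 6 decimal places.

Point 1:
  Latitude: 51 + 20/60 + 48/3600 = 51.3466667
  S ⇒ negate
  λ: 54′ + 40″ = 54.66667′; 142 + 54.66667/60 = 142.9111111
  W ⇒ negate
Point 2:
  Latitude: 47 + 19/60 + 33.09/3600 = 47.3258583
  S ⇒ negate
  Lon: 142 + 48/60 + 25/3600 = 142.8069444
  E ⇒ keep positive
Point 3:
  φ: 0° + 49/60 + 42.8/3600 = 0 + 0.816667 + 0.011889 = 0.8285556
  N → positive
  Longitude: 53 + 27/60 + 26.4/3600 = 53.4573333
  W ⇒ negate
Point 4:
  Latitude: 58° + 36/60 + 41.25/3600 = 58 + 0.600000 + 0.011458 = 58.6114583
  N ⇒ keep positive
  Lon: 160° + 11/60 + 39/3600 = 160 + 0.183333 + 0.010833 = 160.1941667
  W ⇒ negate

1. -51.346667, -142.911111
2. -47.325858, 142.806944
3. 0.828556, -53.457333
4. 58.611458, -160.194167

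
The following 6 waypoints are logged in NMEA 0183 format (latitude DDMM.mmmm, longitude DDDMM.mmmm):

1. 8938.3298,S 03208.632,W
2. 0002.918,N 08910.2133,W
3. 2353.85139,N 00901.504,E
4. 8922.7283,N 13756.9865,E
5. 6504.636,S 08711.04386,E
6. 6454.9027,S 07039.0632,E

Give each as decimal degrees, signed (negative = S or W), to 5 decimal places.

1. -89.63883, -32.14387
2. 0.04863, -89.17022
3. 23.89752, 9.02507
4. 89.37881, 137.94978
5. -65.07727, 87.18406
6. -64.91505, 70.65105

Point 1:
  φ: split at 2 digits → 89° and 38.3298′; 89 + 38.3298/60 = 89.638830
  S ⇒ negate
  Longitude: degrees = first 3 digits = 32, minutes = 8.632; 32 + 8.632/60 = 32.143867
  W → negative
Point 2:
  Latitude: split at 2 digits → 00° and 2.918′; 0 + 2.918/60 = 0.048633
  N → positive
  Lon: degrees = first 3 digits = 89, minutes = 10.2133; 89 + 10.2133/60 = 89.170222
  hemisphere W, so the sign is −
Point 3:
  Lat: split at 2 digits → 23° and 53.85139′; 23 + 53.85139/60 = 23.897523
  N ⇒ keep positive
  Longitude: degrees = first 3 digits = 9, minutes = 1.504; 9 + 1.504/60 = 9.025067
  E → positive
Point 4:
  Lat: degrees = first 2 digits = 89, minutes = 22.7283; 89 + 22.7283/60 = 89.378805
  N ⇒ keep positive
  λ: degrees = first 3 digits = 137, minutes = 56.9865; 137 + 56.9865/60 = 137.949775
  E ⇒ keep positive
Point 5:
  Lat: split at 2 digits → 65° and 4.636′; 65 + 4.636/60 = 65.077267
  hemisphere S, so the sign is −
  Longitude: degrees = first 3 digits = 87, minutes = 11.04386; 87 + 11.04386/60 = 87.184064
  E → positive
Point 6:
  φ: split at 2 digits → 64° and 54.9027′; 64 + 54.9027/60 = 64.915045
  S ⇒ negate
  Lon: split at 3 digits → 070° and 39.0632′; 70 + 39.0632/60 = 70.651053
  E ⇒ keep positive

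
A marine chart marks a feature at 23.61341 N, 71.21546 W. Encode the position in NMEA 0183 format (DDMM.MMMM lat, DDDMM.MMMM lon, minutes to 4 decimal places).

2336.8046,N / 07112.9276,W

φ: minutes = (23.613410 − 23) × 60 = 36.804600
Lon: minutes = (71.215460 − 71) × 60 = 12.927600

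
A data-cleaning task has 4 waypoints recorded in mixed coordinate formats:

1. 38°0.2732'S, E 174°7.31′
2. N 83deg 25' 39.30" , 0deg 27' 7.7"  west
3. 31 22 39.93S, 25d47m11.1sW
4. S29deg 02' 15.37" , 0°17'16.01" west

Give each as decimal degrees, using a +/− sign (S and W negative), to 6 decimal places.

Point 1:
  Lat: 0.2732′ = 0.004553°; total 38.0045533
  hemisphere S, so the sign is −
  Longitude: 7.31′ = 0.121833°; total 174.1218333
  E ⇒ keep positive
Point 2:
  φ: 83° + 25/60 + 39.3/3600 = 83 + 0.416667 + 0.010917 = 83.4275833
  N ⇒ keep positive
  λ: 0 + 27/60 + 7.7/3600 = 0.4521389
  hemisphere W, so the sign is −
Point 3:
  φ: 31° + 22/60 + 39.93/3600 = 31 + 0.366667 + 0.011092 = 31.3777583
  hemisphere S, so the sign is −
  Longitude: 25 + 47/60 + 11.1/3600 = 25.7864167
  W ⇒ negate
Point 4:
  φ: 2′ + 15.37″ = 2.25617′; 29 + 2.25617/60 = 29.0376028
  S ⇒ negate
  λ: 0 + 17/60 + 16.01/3600 = 0.2877806
  W ⇒ negate

1. -38.004553, 174.121833
2. 83.427583, -0.452139
3. -31.377758, -25.786417
4. -29.037603, -0.287781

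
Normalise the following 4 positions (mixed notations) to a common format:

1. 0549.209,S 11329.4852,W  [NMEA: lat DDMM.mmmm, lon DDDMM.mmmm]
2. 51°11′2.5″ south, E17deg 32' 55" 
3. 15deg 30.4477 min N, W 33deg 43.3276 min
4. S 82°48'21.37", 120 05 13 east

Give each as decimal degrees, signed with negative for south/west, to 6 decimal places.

1. -5.820150, -113.491420
2. -51.184028, 17.548611
3. 15.507462, -33.722127
4. -82.805936, 120.086944

Point 1:
  φ: split at 2 digits → 05° and 49.209′; 5 + 49.209/60 = 5.8201500
  S ⇒ negate
  Longitude: split at 3 digits → 113° and 29.4852′; 113 + 29.4852/60 = 113.4914200
  hemisphere W, so the sign is −
Point 2:
  Latitude: 11′ + 2.5″ = 11.04167′; 51 + 11.04167/60 = 51.1840278
  hemisphere S, so the sign is −
  Lon: 17° + 32/60 + 55/3600 = 17 + 0.533333 + 0.015278 = 17.5486111
  E → positive
Point 3:
  φ: 30.4477′ = 0.507462°; total 15.5074617
  N → positive
  Longitude: 33 + 43.3276/60 = 33.7221267
  W ⇒ negate
Point 4:
  Latitude: 82 + 48/60 + 21.37/3600 = 82.8059361
  S → negative
  λ: 120 + 5/60 + 13/3600 = 120.0869444
  E → positive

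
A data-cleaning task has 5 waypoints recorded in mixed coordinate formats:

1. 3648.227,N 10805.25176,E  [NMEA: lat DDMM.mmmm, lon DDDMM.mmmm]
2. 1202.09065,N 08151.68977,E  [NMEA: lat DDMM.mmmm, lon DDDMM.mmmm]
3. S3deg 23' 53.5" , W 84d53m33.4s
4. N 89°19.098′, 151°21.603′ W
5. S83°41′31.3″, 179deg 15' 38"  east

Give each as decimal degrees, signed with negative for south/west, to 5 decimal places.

Point 1:
  Lat: degrees = first 2 digits = 36, minutes = 48.227; 36 + 48.227/60 = 36.803783
  N ⇒ keep positive
  Lon: split at 3 digits → 108° and 5.25176′; 108 + 5.25176/60 = 108.087529
  E → positive
Point 2:
  Latitude: split at 2 digits → 12° and 2.09065′; 12 + 2.09065/60 = 12.034844
  N ⇒ keep positive
  Longitude: degrees = first 3 digits = 81, minutes = 51.68977; 81 + 51.68977/60 = 81.861496
  E ⇒ keep positive
Point 3:
  φ: 3° + 23/60 + 53.5/3600 = 3 + 0.383333 + 0.014861 = 3.398194
  hemisphere S, so the sign is −
  λ: 84 + 53/60 + 33.4/3600 = 84.892611
  hemisphere W, so the sign is −
Point 4:
  φ: 89 + 19.098/60 = 89.318300
  N ⇒ keep positive
  Lon: 151 + 21.603/60 = 151.360050
  W ⇒ negate
Point 5:
  Lat: 83 + 41/60 + 31.3/3600 = 83.692028
  S ⇒ negate
  λ: 15′ + 38″ = 15.63333′; 179 + 15.63333/60 = 179.260556
  E → positive

1. 36.80378, 108.08753
2. 12.03484, 81.86150
3. -3.39819, -84.89261
4. 89.31830, -151.36005
5. -83.69203, 179.26056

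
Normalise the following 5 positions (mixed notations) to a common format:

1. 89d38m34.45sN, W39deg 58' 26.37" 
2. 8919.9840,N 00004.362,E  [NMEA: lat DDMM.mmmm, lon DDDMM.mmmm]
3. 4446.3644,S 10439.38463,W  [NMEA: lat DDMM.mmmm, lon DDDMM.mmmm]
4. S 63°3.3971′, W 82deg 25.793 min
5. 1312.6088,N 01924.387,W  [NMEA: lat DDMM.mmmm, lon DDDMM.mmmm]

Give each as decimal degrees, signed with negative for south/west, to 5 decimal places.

1. 89.64290, -39.97399
2. 89.33307, 0.07270
3. -44.77274, -104.65641
4. -63.05662, -82.42988
5. 13.21015, -19.40645

Point 1:
  φ: 89° + 38/60 + 34.45/3600 = 89 + 0.633333 + 0.009569 = 89.642903
  N → positive
  Longitude: 39 + 58/60 + 26.37/3600 = 39.973992
  W ⇒ negate
Point 2:
  φ: degrees = first 2 digits = 89, minutes = 19.984; 89 + 19.984/60 = 89.333067
  N → positive
  λ: degrees = first 3 digits = 0, minutes = 4.362; 0 + 4.362/60 = 0.072700
  E → positive
Point 3:
  φ: degrees = first 2 digits = 44, minutes = 46.3644; 44 + 46.3644/60 = 44.772740
  hemisphere S, so the sign is −
  Longitude: degrees = first 3 digits = 104, minutes = 39.38463; 104 + 39.38463/60 = 104.656411
  W ⇒ negate
Point 4:
  Latitude: 63 + 3.3971/60 = 63.056618
  S → negative
  λ: 25.793′ = 0.429883°; total 82.429883
  W ⇒ negate
Point 5:
  Lat: split at 2 digits → 13° and 12.6088′; 13 + 12.6088/60 = 13.210147
  N ⇒ keep positive
  λ: degrees = first 3 digits = 19, minutes = 24.387; 19 + 24.387/60 = 19.406450
  W → negative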